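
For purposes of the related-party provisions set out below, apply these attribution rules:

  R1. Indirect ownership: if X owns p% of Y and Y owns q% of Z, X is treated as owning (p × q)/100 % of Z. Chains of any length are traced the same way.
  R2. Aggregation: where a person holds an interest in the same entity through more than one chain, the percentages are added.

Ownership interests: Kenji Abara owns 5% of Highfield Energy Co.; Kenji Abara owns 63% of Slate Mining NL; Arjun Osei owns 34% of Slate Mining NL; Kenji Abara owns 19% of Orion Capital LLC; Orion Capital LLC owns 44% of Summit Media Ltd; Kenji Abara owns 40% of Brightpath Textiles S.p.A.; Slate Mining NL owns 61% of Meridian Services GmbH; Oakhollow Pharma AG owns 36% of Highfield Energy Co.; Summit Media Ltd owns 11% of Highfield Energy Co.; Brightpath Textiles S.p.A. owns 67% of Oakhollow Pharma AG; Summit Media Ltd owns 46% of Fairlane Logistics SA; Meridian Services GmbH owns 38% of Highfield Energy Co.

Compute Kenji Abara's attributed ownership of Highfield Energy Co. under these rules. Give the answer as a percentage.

30.171%

Chain via Slate Mining NL → Meridian Services GmbH (R1): 63% × 61% × 38% = 14.6034% of Highfield Energy Co.
Chain via Brightpath Textiles S.p.A. → Oakhollow Pharma AG (R1): 40% × 67% × 36% = 9.648% of Highfield Energy Co.
Chain via Orion Capital LLC → Summit Media Ltd (R1): 19% × 44% × 11% = 0.9196% of Highfield Energy Co.
Direct interest in Highfield Energy Co: 5%.
Aggregating (R2): 14.6034% + 9.648% + 0.9196% + 5% = 30.171%.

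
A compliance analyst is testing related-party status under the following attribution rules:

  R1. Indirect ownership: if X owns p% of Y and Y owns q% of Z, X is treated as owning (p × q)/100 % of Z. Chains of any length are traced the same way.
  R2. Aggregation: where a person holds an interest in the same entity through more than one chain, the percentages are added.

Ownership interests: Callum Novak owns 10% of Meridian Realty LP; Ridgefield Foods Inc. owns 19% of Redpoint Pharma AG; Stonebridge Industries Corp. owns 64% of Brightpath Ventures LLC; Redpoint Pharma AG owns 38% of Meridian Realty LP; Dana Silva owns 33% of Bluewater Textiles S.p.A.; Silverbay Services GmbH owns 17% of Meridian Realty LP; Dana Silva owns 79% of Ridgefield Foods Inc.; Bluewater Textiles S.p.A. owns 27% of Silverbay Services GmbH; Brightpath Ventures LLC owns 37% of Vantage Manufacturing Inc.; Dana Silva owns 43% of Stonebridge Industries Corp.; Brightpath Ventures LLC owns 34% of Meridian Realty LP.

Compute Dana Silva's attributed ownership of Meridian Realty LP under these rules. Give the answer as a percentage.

16.5753%

Chain via Stonebridge Industries Corp. → Brightpath Ventures LLC (R1): 43% × 64% × 34% = 9.3568% of Meridian Realty LP.
Chain via Ridgefield Foods Inc. → Redpoint Pharma AG (R1): 79% × 19% × 38% = 5.7038% of Meridian Realty LP.
Chain via Bluewater Textiles S.p.A. → Silverbay Services GmbH (R1): 33% × 27% × 17% = 1.5147% of Meridian Realty LP.
Aggregating (R2): 9.3568% + 5.7038% + 1.5147% = 16.5753%.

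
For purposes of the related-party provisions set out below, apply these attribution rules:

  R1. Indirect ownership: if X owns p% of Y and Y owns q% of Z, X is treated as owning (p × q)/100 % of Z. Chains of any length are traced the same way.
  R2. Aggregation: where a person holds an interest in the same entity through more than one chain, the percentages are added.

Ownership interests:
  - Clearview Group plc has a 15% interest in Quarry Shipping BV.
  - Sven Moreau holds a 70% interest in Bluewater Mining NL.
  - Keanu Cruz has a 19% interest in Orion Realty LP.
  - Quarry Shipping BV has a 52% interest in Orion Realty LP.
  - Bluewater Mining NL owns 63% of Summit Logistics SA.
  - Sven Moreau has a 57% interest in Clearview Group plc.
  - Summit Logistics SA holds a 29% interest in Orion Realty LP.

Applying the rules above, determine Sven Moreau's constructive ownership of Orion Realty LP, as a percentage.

Chain via Bluewater Mining NL → Summit Logistics SA (R1): 70% × 63% × 29% = 12.789% of Orion Realty LP.
Chain via Clearview Group plc → Quarry Shipping BV (R1): 57% × 15% × 52% = 4.446% of Orion Realty LP.
Aggregating (R2): 12.789% + 4.446% = 17.235%.

17.235%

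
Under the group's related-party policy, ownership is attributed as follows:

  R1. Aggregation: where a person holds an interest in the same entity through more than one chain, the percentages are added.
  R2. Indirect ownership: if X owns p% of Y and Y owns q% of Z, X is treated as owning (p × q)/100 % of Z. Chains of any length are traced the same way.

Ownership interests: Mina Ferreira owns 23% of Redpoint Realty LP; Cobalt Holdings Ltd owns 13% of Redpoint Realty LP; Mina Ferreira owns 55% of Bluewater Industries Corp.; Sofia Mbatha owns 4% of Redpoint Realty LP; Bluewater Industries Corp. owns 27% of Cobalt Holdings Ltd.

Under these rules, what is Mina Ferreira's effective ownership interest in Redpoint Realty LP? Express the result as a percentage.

Chain via Bluewater Industries Corp. → Cobalt Holdings Ltd (R2): 55% × 27% × 13% = 1.9305% of Redpoint Realty LP.
Direct interest in Redpoint Realty LP: 23%.
Aggregating (R1): 1.9305% + 23% = 24.9305%.

24.9305%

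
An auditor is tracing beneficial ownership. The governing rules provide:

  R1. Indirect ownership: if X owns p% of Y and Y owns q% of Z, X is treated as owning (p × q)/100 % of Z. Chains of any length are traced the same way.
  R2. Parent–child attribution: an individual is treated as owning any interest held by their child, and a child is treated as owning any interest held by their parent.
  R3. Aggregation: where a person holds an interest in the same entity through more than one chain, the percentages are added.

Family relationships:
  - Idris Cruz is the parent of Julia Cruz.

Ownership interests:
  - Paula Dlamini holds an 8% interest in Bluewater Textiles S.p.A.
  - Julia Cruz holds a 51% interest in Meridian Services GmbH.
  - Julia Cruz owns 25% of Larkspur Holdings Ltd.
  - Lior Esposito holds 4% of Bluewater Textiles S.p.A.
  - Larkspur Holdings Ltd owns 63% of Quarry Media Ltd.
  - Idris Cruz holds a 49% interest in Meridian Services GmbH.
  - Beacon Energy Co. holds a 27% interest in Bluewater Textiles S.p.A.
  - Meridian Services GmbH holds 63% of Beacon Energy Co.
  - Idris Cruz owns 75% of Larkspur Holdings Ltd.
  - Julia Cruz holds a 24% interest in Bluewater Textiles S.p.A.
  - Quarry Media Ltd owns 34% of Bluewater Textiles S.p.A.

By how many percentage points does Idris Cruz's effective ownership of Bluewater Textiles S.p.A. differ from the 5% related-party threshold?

57.43

By parent–child attribution (R2), Idris Cruz is treated as also owning Julia Cruz's interest in Larkspur Holdings Ltd, giving 75% + 25% = 100%.
By parent–child attribution (R2), Idris Cruz is treated as also owning Julia Cruz's interest in Meridian Services GmbH, giving 49% + 51% = 100%.
By parent–child attribution (R2), Idris Cruz is treated as owning Julia Cruz's 24% interest in Bluewater Textiles S.p.A.
Chain via Larkspur Holdings Ltd → Quarry Media Ltd (R1): 100% × 63% × 34% = 21.42% of Bluewater Textiles S.p.A.
Chain via Meridian Services GmbH → Beacon Energy Co. (R1): 100% × 63% × 27% = 17.01% of Bluewater Textiles S.p.A.
Direct interest in Bluewater Textiles S.p.A: 24%.
Aggregating (R3): 21.42% + 17.01% + 24% = 62.43%.
62.43% exceeds the 5% threshold by 57.43 percentage points.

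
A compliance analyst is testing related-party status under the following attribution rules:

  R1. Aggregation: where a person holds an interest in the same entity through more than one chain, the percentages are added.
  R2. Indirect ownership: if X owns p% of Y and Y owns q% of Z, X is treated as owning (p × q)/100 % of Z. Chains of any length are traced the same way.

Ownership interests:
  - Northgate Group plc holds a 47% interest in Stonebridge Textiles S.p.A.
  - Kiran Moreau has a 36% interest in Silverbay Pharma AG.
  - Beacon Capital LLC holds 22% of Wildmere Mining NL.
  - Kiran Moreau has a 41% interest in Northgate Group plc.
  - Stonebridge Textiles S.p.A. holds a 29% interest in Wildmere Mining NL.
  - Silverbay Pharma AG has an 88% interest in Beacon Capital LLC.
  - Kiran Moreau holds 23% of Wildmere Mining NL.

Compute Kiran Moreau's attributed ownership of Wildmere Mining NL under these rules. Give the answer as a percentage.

Chain via Northgate Group plc → Stonebridge Textiles S.p.A. (R2): 41% × 47% × 29% = 5.5883% of Wildmere Mining NL.
Chain via Silverbay Pharma AG → Beacon Capital LLC (R2): 36% × 88% × 22% = 6.9696% of Wildmere Mining NL.
Direct interest in Wildmere Mining NL: 23%.
Aggregating (R1): 5.5883% + 6.9696% + 23% = 35.5579%.

35.5579%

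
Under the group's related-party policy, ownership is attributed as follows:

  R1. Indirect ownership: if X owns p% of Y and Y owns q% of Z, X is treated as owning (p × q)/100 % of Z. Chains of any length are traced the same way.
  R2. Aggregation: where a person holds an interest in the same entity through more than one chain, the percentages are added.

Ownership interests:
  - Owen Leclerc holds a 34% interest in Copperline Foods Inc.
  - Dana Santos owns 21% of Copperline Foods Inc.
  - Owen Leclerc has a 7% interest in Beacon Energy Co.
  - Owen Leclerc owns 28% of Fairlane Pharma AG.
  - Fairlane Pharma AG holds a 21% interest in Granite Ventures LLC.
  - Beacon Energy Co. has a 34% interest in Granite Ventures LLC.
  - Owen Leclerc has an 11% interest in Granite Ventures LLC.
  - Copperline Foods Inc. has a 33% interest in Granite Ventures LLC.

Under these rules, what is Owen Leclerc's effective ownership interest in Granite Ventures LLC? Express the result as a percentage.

Chain via Copperline Foods Inc. (R1): 34% × 33% = 11.22% of Granite Ventures LLC.
Chain via Fairlane Pharma AG (R1): 28% × 21% = 5.88% of Granite Ventures LLC.
Chain via Beacon Energy Co. (R1): 7% × 34% = 2.38% of Granite Ventures LLC.
Direct interest in Granite Ventures LLC: 11%.
Aggregating (R2): 11.22% + 5.88% + 2.38% + 11% = 30.48%.

30.48%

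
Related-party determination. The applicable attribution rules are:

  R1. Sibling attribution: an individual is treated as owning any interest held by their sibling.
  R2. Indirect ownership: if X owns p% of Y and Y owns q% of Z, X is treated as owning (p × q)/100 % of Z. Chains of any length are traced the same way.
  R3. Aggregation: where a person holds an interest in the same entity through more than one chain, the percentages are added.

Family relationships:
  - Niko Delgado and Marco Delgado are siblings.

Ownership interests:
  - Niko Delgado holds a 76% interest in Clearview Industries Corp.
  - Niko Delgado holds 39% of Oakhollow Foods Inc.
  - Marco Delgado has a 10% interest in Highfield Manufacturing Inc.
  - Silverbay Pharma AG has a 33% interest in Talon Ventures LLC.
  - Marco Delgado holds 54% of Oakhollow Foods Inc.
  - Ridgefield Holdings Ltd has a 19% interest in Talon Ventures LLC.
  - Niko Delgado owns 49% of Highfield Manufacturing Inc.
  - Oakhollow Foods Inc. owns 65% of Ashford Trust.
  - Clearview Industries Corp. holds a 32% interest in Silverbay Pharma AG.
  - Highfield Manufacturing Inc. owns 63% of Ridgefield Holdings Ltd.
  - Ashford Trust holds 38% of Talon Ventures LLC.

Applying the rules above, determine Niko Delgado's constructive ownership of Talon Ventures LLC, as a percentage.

By sibling attribution (R1), Niko Delgado is treated as also owning Marco Delgado's interest in Highfield Manufacturing Inc, giving 49% + 10% = 59%.
By sibling attribution (R1), Niko Delgado is treated as also owning Marco Delgado's interest in Oakhollow Foods Inc, giving 39% + 54% = 93%.
Chain via Clearview Industries Corp. → Silverbay Pharma AG (R2): 76% × 32% × 33% = 8.0256% of Talon Ventures LLC.
Chain via Highfield Manufacturing Inc. → Ridgefield Holdings Ltd (R2): 59% × 63% × 19% = 7.0623% of Talon Ventures LLC.
Chain via Oakhollow Foods Inc. → Ashford Trust (R2): 93% × 65% × 38% = 22.971% of Talon Ventures LLC.
Aggregating (R3): 8.0256% + 7.0623% + 22.971% = 38.0589%.

38.0589%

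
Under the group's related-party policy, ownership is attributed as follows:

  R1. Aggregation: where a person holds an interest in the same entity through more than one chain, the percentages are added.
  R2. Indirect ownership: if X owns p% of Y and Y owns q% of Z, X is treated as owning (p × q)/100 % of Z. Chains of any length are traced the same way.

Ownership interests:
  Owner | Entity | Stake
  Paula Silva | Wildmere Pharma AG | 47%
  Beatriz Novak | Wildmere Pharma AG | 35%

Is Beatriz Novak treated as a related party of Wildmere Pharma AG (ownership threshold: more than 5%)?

Yes

Direct interest in Wildmere Pharma AG: 35%.
35% exceeds the 5% threshold, so Beatriz is a related party to Wildmere Pharma AG.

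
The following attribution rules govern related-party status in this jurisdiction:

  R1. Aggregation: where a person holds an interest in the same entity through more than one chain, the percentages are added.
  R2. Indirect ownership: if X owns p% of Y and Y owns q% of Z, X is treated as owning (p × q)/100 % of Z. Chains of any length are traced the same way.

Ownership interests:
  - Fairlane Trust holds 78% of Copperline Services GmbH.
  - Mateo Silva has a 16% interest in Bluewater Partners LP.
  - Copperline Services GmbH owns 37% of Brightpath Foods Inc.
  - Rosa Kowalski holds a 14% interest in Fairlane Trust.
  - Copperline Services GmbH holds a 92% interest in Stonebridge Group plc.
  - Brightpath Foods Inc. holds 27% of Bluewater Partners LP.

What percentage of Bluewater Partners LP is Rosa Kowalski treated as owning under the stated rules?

Chain via Fairlane Trust → Copperline Services GmbH → Brightpath Foods Inc. (R2): 14% × 78% × 37% × 27% = 1.090908% of Bluewater Partners LP.

1.090908%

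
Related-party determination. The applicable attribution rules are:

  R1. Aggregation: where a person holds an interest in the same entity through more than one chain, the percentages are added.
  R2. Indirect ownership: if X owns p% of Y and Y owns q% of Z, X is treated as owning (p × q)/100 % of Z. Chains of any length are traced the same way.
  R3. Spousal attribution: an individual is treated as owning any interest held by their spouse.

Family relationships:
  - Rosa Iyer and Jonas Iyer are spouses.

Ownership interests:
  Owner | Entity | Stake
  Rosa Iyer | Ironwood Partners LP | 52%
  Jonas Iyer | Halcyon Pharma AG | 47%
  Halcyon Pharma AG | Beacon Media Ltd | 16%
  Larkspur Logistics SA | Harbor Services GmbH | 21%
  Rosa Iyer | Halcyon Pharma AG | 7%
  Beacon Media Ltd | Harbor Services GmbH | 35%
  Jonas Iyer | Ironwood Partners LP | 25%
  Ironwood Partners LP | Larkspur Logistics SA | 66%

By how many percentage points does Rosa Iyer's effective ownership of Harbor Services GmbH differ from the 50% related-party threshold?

36.3038

By spousal attribution (R3), Rosa Iyer is treated as also owning Jonas Iyer's interest in Ironwood Partners LP, giving 52% + 25% = 77%.
By spousal attribution (R3), Rosa Iyer is treated as also owning Jonas Iyer's interest in Halcyon Pharma AG, giving 7% + 47% = 54%.
Chain via Ironwood Partners LP → Larkspur Logistics SA (R2): 77% × 66% × 21% = 10.6722% of Harbor Services GmbH.
Chain via Halcyon Pharma AG → Beacon Media Ltd (R2): 54% × 16% × 35% = 3.024% of Harbor Services GmbH.
Aggregating (R1): 10.6722% + 3.024% = 13.6962%.
13.6962% falls short of the 50% threshold by 36.3038 percentage points.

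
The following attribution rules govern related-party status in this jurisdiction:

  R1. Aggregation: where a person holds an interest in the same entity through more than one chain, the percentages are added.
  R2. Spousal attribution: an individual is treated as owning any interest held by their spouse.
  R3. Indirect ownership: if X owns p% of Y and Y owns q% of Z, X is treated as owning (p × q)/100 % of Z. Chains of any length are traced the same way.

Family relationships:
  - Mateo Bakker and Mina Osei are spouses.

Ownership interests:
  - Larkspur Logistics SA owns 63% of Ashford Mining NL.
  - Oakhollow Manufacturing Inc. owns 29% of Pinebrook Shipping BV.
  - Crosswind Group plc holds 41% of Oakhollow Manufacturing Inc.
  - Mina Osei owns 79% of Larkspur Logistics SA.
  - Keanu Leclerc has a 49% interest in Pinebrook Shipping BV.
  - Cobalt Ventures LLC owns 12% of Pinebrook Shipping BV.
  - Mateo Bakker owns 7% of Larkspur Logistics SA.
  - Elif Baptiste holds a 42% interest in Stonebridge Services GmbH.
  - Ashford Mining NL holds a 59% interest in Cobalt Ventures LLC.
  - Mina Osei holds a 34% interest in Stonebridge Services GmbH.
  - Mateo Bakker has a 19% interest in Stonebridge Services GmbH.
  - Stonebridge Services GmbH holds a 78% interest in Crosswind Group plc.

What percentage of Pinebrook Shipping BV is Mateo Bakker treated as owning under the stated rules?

By spousal attribution (R2), Mateo Bakker is treated as also owning Mina Osei's interest in Stonebridge Services GmbH, giving 19% + 34% = 53%.
By spousal attribution (R2), Mateo Bakker is treated as also owning Mina Osei's interest in Larkspur Logistics SA, giving 7% + 79% = 86%.
Chain via Stonebridge Services GmbH → Crosswind Group plc → Oakhollow Manufacturing Inc. (R3): 53% × 78% × 41% × 29% = 4.915326% of Pinebrook Shipping BV.
Chain via Larkspur Logistics SA → Ashford Mining NL → Cobalt Ventures LLC (R3): 86% × 63% × 59% × 12% = 3.835944% of Pinebrook Shipping BV.
Aggregating (R1): 4.915326% + 3.835944% = 8.75127%.

8.75127%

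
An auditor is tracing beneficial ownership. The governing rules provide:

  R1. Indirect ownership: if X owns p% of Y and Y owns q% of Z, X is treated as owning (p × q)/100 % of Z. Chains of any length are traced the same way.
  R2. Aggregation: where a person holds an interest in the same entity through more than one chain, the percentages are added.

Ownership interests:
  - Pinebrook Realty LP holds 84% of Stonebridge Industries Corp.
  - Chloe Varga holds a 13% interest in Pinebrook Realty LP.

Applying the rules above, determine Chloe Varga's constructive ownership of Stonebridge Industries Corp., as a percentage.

10.92%

Chain via Pinebrook Realty LP (R1): 13% × 84% = 10.92% of Stonebridge Industries Corp.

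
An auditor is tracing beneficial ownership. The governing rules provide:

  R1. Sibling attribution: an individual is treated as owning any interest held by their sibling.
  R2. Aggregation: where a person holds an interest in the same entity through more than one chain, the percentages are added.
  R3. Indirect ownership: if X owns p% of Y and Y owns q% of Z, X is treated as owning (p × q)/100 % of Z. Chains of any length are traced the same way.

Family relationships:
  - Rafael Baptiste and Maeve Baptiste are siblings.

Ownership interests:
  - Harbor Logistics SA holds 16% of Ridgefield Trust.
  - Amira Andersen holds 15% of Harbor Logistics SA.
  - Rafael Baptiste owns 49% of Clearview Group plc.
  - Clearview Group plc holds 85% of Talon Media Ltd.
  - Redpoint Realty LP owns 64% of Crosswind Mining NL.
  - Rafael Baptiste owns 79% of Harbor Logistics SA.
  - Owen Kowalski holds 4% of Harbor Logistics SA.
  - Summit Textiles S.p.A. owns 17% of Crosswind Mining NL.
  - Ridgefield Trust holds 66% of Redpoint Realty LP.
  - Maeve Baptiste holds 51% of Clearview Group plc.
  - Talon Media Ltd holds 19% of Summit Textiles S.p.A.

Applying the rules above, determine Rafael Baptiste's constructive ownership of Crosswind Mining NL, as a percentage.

8.084636%

By sibling attribution (R1), Rafael Baptiste is treated as also owning Maeve Baptiste's interest in Clearview Group plc, giving 49% + 51% = 100%.
Chain via Harbor Logistics SA → Ridgefield Trust → Redpoint Realty LP (R3): 79% × 16% × 66% × 64% = 5.339136% of Crosswind Mining NL.
Chain via Clearview Group plc → Talon Media Ltd → Summit Textiles S.p.A. (R3): 100% × 85% × 19% × 17% = 2.7455% of Crosswind Mining NL.
Aggregating (R2): 5.339136% + 2.7455% = 8.084636%.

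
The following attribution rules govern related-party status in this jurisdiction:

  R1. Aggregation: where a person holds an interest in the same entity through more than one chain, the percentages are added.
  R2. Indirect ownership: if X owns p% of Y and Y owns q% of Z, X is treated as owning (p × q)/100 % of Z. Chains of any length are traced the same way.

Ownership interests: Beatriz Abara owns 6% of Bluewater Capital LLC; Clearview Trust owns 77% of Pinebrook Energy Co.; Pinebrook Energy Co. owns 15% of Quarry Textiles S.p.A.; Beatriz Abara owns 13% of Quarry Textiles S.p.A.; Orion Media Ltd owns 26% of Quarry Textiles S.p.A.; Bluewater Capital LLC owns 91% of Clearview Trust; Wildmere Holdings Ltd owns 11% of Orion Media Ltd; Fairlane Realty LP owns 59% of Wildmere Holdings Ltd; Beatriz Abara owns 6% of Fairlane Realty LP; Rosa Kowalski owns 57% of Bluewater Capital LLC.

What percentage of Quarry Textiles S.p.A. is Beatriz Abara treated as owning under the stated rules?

13.731874%

Chain via Fairlane Realty LP → Wildmere Holdings Ltd → Orion Media Ltd (R2): 6% × 59% × 11% × 26% = 0.101244% of Quarry Textiles S.p.A.
Chain via Bluewater Capital LLC → Clearview Trust → Pinebrook Energy Co. (R2): 6% × 91% × 77% × 15% = 0.63063% of Quarry Textiles S.p.A.
Direct interest in Quarry Textiles S.p.A: 13%.
Aggregating (R1): 0.101244% + 0.63063% + 13% = 13.731874%.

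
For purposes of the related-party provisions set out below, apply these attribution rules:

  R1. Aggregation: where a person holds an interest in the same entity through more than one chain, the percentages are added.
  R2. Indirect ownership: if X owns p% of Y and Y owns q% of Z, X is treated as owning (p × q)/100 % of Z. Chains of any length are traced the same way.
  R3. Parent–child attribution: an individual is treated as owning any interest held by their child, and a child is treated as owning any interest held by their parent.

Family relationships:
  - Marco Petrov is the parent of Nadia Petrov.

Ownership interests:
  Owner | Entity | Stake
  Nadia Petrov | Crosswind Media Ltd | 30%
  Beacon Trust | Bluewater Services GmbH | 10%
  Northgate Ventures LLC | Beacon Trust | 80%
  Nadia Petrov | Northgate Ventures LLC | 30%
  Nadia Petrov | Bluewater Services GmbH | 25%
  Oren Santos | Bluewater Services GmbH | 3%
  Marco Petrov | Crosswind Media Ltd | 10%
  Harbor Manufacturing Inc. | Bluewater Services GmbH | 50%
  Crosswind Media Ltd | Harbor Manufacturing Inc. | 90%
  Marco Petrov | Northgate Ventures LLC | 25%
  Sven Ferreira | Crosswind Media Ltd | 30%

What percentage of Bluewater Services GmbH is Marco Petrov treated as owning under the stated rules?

47.4%

By parent–child attribution (R3), Marco Petrov is treated as also owning Nadia Petrov's interest in Northgate Ventures LLC, giving 25% + 30% = 55%.
By parent–child attribution (R3), Marco Petrov is treated as also owning Nadia Petrov's interest in Crosswind Media Ltd, giving 10% + 30% = 40%.
By parent–child attribution (R3), Marco Petrov is treated as owning Nadia Petrov's 25% interest in Bluewater Services GmbH.
Chain via Northgate Ventures LLC → Beacon Trust (R2): 55% × 80% × 10% = 4.4% of Bluewater Services GmbH.
Chain via Crosswind Media Ltd → Harbor Manufacturing Inc. (R2): 40% × 90% × 50% = 18% of Bluewater Services GmbH.
Direct interest in Bluewater Services GmbH: 25%.
Aggregating (R1): 4.4% + 18% + 25% = 47.4%.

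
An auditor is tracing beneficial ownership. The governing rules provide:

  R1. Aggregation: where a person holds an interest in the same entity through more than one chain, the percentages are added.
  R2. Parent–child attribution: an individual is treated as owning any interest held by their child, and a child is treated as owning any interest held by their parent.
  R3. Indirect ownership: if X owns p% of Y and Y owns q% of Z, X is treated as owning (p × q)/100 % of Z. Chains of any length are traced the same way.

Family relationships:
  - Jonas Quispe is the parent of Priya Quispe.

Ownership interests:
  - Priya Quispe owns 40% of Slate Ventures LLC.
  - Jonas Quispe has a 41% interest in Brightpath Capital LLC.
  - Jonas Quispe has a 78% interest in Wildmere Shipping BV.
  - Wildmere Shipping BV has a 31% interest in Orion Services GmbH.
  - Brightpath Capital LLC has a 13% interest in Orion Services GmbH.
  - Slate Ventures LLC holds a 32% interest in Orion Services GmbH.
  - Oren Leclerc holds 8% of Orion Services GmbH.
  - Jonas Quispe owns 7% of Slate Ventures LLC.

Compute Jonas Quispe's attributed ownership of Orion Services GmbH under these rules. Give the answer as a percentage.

44.55%

By parent–child attribution (R2), Jonas Quispe is treated as also owning Priya Quispe's interest in Slate Ventures LLC, giving 7% + 40% = 47%.
Chain via Wildmere Shipping BV (R3): 78% × 31% = 24.18% of Orion Services GmbH.
Chain via Brightpath Capital LLC (R3): 41% × 13% = 5.33% of Orion Services GmbH.
Chain via Slate Ventures LLC (R3): 47% × 32% = 15.04% of Orion Services GmbH.
Aggregating (R1): 24.18% + 5.33% + 15.04% = 44.55%.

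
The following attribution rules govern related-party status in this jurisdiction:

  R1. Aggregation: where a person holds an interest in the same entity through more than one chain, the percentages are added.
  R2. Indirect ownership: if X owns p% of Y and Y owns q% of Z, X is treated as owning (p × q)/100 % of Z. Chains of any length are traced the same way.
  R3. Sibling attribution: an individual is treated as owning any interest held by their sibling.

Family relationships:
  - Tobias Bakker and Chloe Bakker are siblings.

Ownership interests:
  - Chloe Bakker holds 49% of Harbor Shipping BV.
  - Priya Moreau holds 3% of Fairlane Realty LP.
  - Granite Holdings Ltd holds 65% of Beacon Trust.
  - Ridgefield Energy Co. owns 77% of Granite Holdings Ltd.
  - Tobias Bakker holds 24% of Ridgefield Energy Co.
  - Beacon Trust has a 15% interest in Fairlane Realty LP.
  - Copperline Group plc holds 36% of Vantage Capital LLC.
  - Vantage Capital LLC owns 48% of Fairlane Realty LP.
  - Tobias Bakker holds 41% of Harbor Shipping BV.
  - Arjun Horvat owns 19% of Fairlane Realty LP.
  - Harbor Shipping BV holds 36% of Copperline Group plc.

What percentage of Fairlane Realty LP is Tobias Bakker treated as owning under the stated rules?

7.40052%

By sibling attribution (R3), Tobias Bakker is treated as also owning Chloe Bakker's interest in Harbor Shipping BV, giving 41% + 49% = 90%.
Chain via Ridgefield Energy Co. → Granite Holdings Ltd → Beacon Trust (R2): 24% × 77% × 65% × 15% = 1.8018% of Fairlane Realty LP.
Chain via Harbor Shipping BV → Copperline Group plc → Vantage Capital LLC (R2): 90% × 36% × 36% × 48% = 5.59872% of Fairlane Realty LP.
Aggregating (R1): 1.8018% + 5.59872% = 7.40052%.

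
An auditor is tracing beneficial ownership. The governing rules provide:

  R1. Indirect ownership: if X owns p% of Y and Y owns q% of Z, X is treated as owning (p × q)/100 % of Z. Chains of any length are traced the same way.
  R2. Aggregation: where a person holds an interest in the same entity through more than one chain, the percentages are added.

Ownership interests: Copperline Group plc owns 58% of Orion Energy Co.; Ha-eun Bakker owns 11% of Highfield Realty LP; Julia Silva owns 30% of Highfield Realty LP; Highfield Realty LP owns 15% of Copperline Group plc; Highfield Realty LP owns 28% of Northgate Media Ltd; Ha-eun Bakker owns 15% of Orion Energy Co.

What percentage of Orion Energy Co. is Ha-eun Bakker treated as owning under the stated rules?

15.957%

Chain via Highfield Realty LP → Copperline Group plc (R1): 11% × 15% × 58% = 0.957% of Orion Energy Co.
Direct interest in Orion Energy Co: 15%.
Aggregating (R2): 0.957% + 15% = 15.957%.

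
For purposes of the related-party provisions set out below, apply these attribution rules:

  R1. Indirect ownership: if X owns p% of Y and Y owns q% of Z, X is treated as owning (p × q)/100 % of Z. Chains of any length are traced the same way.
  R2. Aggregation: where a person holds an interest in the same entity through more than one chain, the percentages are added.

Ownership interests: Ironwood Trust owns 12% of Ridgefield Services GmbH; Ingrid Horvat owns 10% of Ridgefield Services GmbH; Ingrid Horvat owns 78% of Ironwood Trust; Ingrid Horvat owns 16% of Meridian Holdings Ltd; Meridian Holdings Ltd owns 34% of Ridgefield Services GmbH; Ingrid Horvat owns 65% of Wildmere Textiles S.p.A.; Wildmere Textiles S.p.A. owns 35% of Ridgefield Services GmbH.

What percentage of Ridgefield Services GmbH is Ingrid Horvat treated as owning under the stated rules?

Chain via Meridian Holdings Ltd (R1): 16% × 34% = 5.44% of Ridgefield Services GmbH.
Chain via Wildmere Textiles S.p.A. (R1): 65% × 35% = 22.75% of Ridgefield Services GmbH.
Chain via Ironwood Trust (R1): 78% × 12% = 9.36% of Ridgefield Services GmbH.
Direct interest in Ridgefield Services GmbH: 10%.
Aggregating (R2): 5.44% + 22.75% + 9.36% + 10% = 47.55%.

47.55%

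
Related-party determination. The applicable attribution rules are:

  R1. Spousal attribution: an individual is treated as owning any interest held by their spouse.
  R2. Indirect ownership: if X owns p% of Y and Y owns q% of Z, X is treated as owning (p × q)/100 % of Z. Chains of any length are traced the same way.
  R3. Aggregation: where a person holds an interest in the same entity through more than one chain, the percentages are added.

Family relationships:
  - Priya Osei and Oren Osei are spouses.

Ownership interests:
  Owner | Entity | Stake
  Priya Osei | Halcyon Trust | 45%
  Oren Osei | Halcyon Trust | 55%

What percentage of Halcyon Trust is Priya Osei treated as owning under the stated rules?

100%

By spousal attribution (R1), Priya Osei is treated as also owning Oren Osei's interest in Halcyon Trust, giving 45% + 55% = 100%.
Direct interest in Halcyon Trust: 100%.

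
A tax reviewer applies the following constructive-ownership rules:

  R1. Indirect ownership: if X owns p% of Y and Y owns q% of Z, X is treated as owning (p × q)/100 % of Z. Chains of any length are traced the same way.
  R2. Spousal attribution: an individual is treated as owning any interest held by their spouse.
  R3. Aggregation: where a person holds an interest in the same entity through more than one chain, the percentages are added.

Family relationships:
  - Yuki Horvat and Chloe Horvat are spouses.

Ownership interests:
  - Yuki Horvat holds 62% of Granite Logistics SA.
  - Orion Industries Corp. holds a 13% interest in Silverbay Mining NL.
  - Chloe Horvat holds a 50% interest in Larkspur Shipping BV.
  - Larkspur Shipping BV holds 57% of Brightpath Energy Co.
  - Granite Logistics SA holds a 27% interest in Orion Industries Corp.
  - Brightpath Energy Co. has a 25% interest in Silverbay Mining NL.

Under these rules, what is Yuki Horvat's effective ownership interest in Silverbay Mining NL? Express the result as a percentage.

By spousal attribution (R2), Yuki Horvat is treated as owning Chloe Horvat's 50% interest in Larkspur Shipping BV.
Chain via Granite Logistics SA → Orion Industries Corp. (R1): 62% × 27% × 13% = 2.1762% of Silverbay Mining NL.
Chain via Larkspur Shipping BV → Brightpath Energy Co. (R1): 50% × 57% × 25% = 7.125% of Silverbay Mining NL.
Aggregating (R3): 2.1762% + 7.125% = 9.3012%.

9.3012%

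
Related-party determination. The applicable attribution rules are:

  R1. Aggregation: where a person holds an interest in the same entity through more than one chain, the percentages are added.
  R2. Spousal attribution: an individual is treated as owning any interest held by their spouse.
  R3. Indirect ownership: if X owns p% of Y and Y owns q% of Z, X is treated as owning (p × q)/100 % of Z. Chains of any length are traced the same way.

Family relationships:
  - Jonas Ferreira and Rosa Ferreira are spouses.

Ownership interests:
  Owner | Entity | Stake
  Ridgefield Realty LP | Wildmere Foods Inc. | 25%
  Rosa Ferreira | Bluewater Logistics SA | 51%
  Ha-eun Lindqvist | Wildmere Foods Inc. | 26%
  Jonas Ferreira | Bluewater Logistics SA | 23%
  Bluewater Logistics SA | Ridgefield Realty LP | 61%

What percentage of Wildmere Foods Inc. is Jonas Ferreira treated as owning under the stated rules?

By spousal attribution (R2), Jonas Ferreira is treated as also owning Rosa Ferreira's interest in Bluewater Logistics SA, giving 23% + 51% = 74%.
Chain via Bluewater Logistics SA → Ridgefield Realty LP (R3): 74% × 61% × 25% = 11.285% of Wildmere Foods Inc.

11.285%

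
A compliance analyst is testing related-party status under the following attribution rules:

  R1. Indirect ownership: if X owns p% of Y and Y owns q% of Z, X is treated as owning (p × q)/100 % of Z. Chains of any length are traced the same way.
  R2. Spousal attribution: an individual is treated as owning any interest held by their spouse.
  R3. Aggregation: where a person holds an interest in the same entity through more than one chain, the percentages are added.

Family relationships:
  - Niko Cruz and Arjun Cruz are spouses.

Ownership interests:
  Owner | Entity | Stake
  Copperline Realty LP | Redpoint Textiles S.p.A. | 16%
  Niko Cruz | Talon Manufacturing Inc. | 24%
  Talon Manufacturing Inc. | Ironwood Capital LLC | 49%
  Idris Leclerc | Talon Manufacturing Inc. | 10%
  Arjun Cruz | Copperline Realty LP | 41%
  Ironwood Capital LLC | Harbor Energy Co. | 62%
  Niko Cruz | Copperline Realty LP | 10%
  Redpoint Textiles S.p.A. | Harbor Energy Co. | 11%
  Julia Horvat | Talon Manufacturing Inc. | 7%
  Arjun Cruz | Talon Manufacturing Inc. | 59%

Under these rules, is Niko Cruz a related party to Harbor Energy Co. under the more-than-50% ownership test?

By spousal attribution (R2), Niko Cruz is treated as also owning Arjun Cruz's interest in Copperline Realty LP, giving 10% + 41% = 51%.
By spousal attribution (R2), Niko Cruz is treated as also owning Arjun Cruz's interest in Talon Manufacturing Inc, giving 24% + 59% = 83%.
Chain via Copperline Realty LP → Redpoint Textiles S.p.A. (R1): 51% × 16% × 11% = 0.8976% of Harbor Energy Co.
Chain via Talon Manufacturing Inc. → Ironwood Capital LLC (R1): 83% × 49% × 62% = 25.2154% of Harbor Energy Co.
Aggregating (R3): 0.8976% + 25.2154% = 26.113%.
26.113% does not exceed the 50% threshold, so Niko is not a related party to Harbor Energy Co.

No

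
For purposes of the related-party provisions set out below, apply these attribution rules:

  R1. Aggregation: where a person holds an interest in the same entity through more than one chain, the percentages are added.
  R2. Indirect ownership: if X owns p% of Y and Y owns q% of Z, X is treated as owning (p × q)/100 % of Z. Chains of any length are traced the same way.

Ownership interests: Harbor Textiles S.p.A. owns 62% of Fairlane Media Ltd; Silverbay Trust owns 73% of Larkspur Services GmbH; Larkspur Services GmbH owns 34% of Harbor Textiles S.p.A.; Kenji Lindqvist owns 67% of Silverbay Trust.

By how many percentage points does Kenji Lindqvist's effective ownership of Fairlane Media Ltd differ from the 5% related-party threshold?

5.310228

Chain via Silverbay Trust → Larkspur Services GmbH → Harbor Textiles S.p.A. (R2): 67% × 73% × 34% × 62% = 10.310228% of Fairlane Media Ltd.
10.310228% exceeds the 5% threshold by 5.310228 percentage points.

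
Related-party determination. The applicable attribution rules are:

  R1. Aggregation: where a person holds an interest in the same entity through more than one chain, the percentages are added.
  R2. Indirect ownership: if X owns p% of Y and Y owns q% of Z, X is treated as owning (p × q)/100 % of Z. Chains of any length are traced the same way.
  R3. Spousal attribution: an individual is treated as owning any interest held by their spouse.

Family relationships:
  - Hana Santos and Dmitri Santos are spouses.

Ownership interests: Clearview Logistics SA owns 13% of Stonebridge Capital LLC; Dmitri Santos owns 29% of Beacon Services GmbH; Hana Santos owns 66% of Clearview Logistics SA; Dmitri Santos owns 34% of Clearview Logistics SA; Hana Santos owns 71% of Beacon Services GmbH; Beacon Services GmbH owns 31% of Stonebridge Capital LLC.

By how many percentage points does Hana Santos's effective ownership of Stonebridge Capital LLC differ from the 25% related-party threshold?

By spousal attribution (R3), Hana Santos is treated as also owning Dmitri Santos's interest in Clearview Logistics SA, giving 66% + 34% = 100%.
By spousal attribution (R3), Hana Santos is treated as also owning Dmitri Santos's interest in Beacon Services GmbH, giving 71% + 29% = 100%.
Chain via Clearview Logistics SA (R2): 100% × 13% = 13% of Stonebridge Capital LLC.
Chain via Beacon Services GmbH (R2): 100% × 31% = 31% of Stonebridge Capital LLC.
Aggregating (R1): 13% + 31% = 44%.
44% exceeds the 25% threshold by 19 percentage points.

19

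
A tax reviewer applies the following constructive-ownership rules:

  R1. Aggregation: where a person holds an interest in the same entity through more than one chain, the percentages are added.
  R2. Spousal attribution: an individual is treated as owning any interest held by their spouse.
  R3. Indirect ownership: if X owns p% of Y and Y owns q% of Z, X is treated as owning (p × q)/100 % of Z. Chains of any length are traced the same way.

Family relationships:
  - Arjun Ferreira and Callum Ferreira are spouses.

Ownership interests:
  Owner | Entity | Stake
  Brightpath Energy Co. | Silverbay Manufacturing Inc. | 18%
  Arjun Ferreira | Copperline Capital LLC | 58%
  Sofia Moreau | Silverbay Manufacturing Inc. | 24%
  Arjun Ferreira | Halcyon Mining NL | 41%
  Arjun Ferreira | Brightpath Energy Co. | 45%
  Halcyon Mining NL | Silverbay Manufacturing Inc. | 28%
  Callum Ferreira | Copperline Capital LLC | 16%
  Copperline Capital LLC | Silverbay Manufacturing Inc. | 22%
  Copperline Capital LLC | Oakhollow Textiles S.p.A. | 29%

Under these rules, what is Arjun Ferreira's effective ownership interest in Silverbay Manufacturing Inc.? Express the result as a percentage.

35.86%

By spousal attribution (R2), Arjun Ferreira is treated as also owning Callum Ferreira's interest in Copperline Capital LLC, giving 58% + 16% = 74%.
Chain via Copperline Capital LLC (R3): 74% × 22% = 16.28% of Silverbay Manufacturing Inc.
Chain via Halcyon Mining NL (R3): 41% × 28% = 11.48% of Silverbay Manufacturing Inc.
Chain via Brightpath Energy Co. (R3): 45% × 18% = 8.1% of Silverbay Manufacturing Inc.
Aggregating (R1): 16.28% + 11.48% + 8.1% = 35.86%.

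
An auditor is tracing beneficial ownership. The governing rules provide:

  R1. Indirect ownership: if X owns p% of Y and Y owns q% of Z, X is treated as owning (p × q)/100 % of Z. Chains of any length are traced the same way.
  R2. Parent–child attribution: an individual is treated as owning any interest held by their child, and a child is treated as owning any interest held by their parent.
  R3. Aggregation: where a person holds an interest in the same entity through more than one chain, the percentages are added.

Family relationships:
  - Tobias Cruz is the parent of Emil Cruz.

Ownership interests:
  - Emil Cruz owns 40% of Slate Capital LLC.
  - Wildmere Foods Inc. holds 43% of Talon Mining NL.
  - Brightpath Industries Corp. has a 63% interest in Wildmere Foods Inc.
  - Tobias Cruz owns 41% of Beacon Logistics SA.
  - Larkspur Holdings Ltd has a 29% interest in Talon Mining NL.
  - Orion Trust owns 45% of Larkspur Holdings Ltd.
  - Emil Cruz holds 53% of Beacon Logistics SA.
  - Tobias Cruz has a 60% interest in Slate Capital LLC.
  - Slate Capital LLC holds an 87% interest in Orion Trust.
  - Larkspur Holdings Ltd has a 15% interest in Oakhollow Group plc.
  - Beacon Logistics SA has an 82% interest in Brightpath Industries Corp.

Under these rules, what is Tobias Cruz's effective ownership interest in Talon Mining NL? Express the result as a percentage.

32.234472%

By parent–child attribution (R2), Tobias Cruz is treated as also owning Emil Cruz's interest in Beacon Logistics SA, giving 41% + 53% = 94%.
By parent–child attribution (R2), Tobias Cruz is treated as also owning Emil Cruz's interest in Slate Capital LLC, giving 60% + 40% = 100%.
Chain via Beacon Logistics SA → Brightpath Industries Corp. → Wildmere Foods Inc. (R1): 94% × 82% × 63% × 43% = 20.880972% of Talon Mining NL.
Chain via Slate Capital LLC → Orion Trust → Larkspur Holdings Ltd (R1): 100% × 87% × 45% × 29% = 11.3535% of Talon Mining NL.
Aggregating (R3): 20.880972% + 11.3535% = 32.234472%.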